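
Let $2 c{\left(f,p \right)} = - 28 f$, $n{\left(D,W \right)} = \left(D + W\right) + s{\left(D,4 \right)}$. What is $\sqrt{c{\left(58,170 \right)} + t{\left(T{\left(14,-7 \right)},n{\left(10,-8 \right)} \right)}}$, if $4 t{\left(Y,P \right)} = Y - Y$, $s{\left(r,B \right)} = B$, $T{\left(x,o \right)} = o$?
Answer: $2 i \sqrt{203} \approx 28.496 i$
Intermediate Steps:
$n{\left(D,W \right)} = 4 + D + W$ ($n{\left(D,W \right)} = \left(D + W\right) + 4 = 4 + D + W$)
$c{\left(f,p \right)} = - 14 f$ ($c{\left(f,p \right)} = \frac{\left(-28\right) f}{2} = - 14 f$)
$t{\left(Y,P \right)} = 0$ ($t{\left(Y,P \right)} = \frac{Y - Y}{4} = \frac{1}{4} \cdot 0 = 0$)
$\sqrt{c{\left(58,170 \right)} + t{\left(T{\left(14,-7 \right)},n{\left(10,-8 \right)} \right)}} = \sqrt{\left(-14\right) 58 + 0} = \sqrt{-812 + 0} = \sqrt{-812} = 2 i \sqrt{203}$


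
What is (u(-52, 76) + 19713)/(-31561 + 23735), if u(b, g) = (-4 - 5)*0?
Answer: -19713/7826 ≈ -2.5189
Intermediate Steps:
u(b, g) = 0 (u(b, g) = -9*0 = 0)
(u(-52, 76) + 19713)/(-31561 + 23735) = (0 + 19713)/(-31561 + 23735) = 19713/(-7826) = 19713*(-1/7826) = -19713/7826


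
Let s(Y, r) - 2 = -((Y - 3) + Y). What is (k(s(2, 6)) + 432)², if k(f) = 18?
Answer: 202500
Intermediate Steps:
s(Y, r) = 5 - 2*Y (s(Y, r) = 2 - ((Y - 3) + Y) = 2 - ((-3 + Y) + Y) = 2 - (-3 + 2*Y) = 2 + (3 - 2*Y) = 5 - 2*Y)
(k(s(2, 6)) + 432)² = (18 + 432)² = 450² = 202500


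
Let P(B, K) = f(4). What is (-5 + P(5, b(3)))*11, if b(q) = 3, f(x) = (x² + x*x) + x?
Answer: 341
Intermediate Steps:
f(x) = x + 2*x² (f(x) = (x² + x²) + x = 2*x² + x = x + 2*x²)
P(B, K) = 36 (P(B, K) = 4*(1 + 2*4) = 4*(1 + 8) = 4*9 = 36)
(-5 + P(5, b(3)))*11 = (-5 + 36)*11 = 31*11 = 341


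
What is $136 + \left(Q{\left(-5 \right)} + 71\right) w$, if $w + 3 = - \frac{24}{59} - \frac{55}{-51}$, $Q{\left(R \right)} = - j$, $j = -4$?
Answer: $- \frac{38742}{1003} \approx -38.626$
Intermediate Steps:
$Q{\left(R \right)} = 4$ ($Q{\left(R \right)} = \left(-1\right) \left(-4\right) = 4$)
$w = - \frac{7006}{3009}$ ($w = -3 - \left(- \frac{55}{51} + \frac{24}{59}\right) = -3 - - \frac{2021}{3009} = -3 + \left(- \frac{24}{59} + \frac{55}{51}\right) = -3 + \frac{2021}{3009} = - \frac{7006}{3009} \approx -2.3283$)
$136 + \left(Q{\left(-5 \right)} + 71\right) w = 136 + \left(4 + 71\right) \left(- \frac{7006}{3009}\right) = 136 + 75 \left(- \frac{7006}{3009}\right) = 136 - \frac{175150}{1003} = - \frac{38742}{1003}$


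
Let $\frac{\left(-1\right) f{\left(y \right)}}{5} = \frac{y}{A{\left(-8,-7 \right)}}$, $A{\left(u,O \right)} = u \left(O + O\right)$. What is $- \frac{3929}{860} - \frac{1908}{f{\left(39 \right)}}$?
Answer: $\frac{12200827}{11180} \approx 1091.3$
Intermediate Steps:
$A{\left(u,O \right)} = 2 O u$ ($A{\left(u,O \right)} = u 2 O = 2 O u$)
$f{\left(y \right)} = - \frac{5 y}{112}$ ($f{\left(y \right)} = - 5 \frac{y}{2 \left(-7\right) \left(-8\right)} = - 5 \frac{y}{112} = - \frac{5 y}{112}$)
$- \frac{3929}{860} - \frac{1908}{f{\left(39 \right)}} = - \frac{3929}{860} - \frac{1908}{\left(- \frac{5}{112}\right) 39} = \left(-3929\right) \frac{1}{860} - \frac{1908}{- \frac{195}{112}} = - \frac{3929}{860} - - \frac{71232}{65} = - \frac{3929}{860} + \frac{71232}{65} = \frac{12200827}{11180}$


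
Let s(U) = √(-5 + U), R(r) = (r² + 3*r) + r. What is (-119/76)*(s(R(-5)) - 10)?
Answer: 595/38 ≈ 15.658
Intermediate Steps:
R(r) = r² + 4*r
(-119/76)*(s(R(-5)) - 10) = (-119/76)*(√(-5 - 5*(4 - 5)) - 10) = (-119*1/76)*(√(-5 - 5*(-1)) - 10) = -119*(√(-5 + 5) - 10)/76 = -119*(√0 - 10)/76 = -119*(0 - 10)/76 = -119/76*(-10) = 595/38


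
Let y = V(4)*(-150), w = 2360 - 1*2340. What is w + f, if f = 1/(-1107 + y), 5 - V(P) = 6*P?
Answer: 34861/1743 ≈ 20.001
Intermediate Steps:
V(P) = 5 - 6*P
w = 20 (w = 2360 - 2340 = 20)
y = 2850 (y = (5 - 6*4)*(-150) = (5 - 24)*(-150) = -19*(-150) = 2850)
f = 1/1743 (f = 1/(-1107 + 2850) = 1/1743 ≈ 0.00057372)
w + f = 20 + 1/1743 = 34861/1743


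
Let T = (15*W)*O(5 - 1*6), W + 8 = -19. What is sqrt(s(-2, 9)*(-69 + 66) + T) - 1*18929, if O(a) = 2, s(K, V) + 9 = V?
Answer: -18929 + 9*I*sqrt(10) ≈ -18929.0 + 28.461*I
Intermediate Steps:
s(K, V) = -9 + V
W = -27 (W = -8 - 19 = -27)
T = -810 (T = (15*(-27))*2 = -405*2 = -810)
sqrt(s(-2, 9)*(-69 + 66) + T) - 1*18929 = sqrt((-9 + 9)*(-69 + 66) - 810) - 1*18929 = sqrt(0*(-3) - 810) - 18929 = sqrt(0 - 810) - 18929 = sqrt(-810) - 18929 = 9*I*sqrt(10) - 18929 = -18929 + 9*I*sqrt(10)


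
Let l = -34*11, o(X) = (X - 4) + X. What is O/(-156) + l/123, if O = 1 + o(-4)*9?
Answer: -15061/6396 ≈ -2.3548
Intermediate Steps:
o(X) = -4 + 2*X (o(X) = (-4 + X) + X = -4 + 2*X)
l = -374
O = -107 (O = 1 + (-4 + 2*(-4))*9 = 1 + (-4 - 8)*9 = 1 - 12*9 = 1 - 108 = -107)
O/(-156) + l/123 = -107/(-156) - 374/123 = -107*(-1/156) - 374*1/123 = 107/156 - 374/123 = -15061/6396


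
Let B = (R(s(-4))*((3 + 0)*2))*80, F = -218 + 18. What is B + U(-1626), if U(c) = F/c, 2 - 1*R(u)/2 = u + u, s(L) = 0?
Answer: 1561060/813 ≈ 1920.1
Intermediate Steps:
F = -200
R(u) = 4 - 4*u (R(u) = 4 - 2*(u + u) = 4 - 4*u)
U(c) = -200/c
B = 1920 (B = ((4 - 4*0)*((3 + 0)*2))*80 = ((4 + 0)*(3*2))*80 = (4*6)*80 = 24*80 = 1920)
B + U(-1626) = 1920 - 200/(-1626) = 1920 - 200*(-1/1626) = 1920 + 100/813 = 1561060/813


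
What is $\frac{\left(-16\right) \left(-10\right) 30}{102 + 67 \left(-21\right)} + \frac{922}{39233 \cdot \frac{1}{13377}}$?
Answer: $\frac{1060468118}{3413271} \approx 310.69$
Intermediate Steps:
$\frac{\left(-16\right) \left(-10\right) 30}{102 + 67 \left(-21\right)} + \frac{922}{39233 \cdot \frac{1}{13377}} = \frac{160 \cdot 30}{102 - 1407} + \frac{922}{39233 \cdot \frac{1}{13377}} = \frac{4800}{-1305} + \frac{922}{\frac{39233}{13377}} = 4800 \left(- \frac{1}{1305}\right) + 922 \cdot \frac{13377}{39233} = - \frac{320}{87} + \frac{12333594}{39233} = \frac{1060468118}{3413271}$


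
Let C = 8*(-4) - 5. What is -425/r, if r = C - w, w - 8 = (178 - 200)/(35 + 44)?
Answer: 33575/3533 ≈ 9.5033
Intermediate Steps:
w = 610/79 (w = 8 + (178 - 200)/(35 + 44) = 8 - 22/79 = 610/79 ≈ 7.7215)
C = -37 (C = -32 - 5 = -37)
r = -3533/79 (r = -37 - 1*610/79 = -37 - 610/79 = -3533/79 ≈ -44.721)
-425/r = -425/(-3533/79) = -425*(-79/3533) = 33575/3533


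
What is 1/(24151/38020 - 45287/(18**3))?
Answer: -55433160/395240777 ≈ -0.14025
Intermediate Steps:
1/(24151/38020 - 45287/(18**3)) = 1/(24151*(1/38020) - 45287/5832) = 1/(24151/38020 - 45287*1/5832) = 1/(24151/38020 - 45287/5832) = 1/(-395240777/55433160) = -55433160/395240777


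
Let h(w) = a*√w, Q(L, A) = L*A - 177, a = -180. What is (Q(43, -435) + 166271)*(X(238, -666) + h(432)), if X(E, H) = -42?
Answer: -6190338 - 318360240*√3 ≈ -5.5761e+8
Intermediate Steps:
Q(L, A) = -177 + A*L (Q(L, A) = A*L - 177 = -177 + A*L)
h(w) = -180*√w
(Q(43, -435) + 166271)*(X(238, -666) + h(432)) = ((-177 - 435*43) + 166271)*(-42 - 2160*√3) = ((-177 - 18705) + 166271)*(-42 - 2160*√3) = (-18882 + 166271)*(-42 - 2160*√3) = 147389*(-42 - 2160*√3) = -6190338 - 318360240*√3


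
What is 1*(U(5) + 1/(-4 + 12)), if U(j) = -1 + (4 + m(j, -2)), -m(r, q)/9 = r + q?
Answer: -191/8 ≈ -23.875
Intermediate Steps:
m(r, q) = -9*q - 9*r (m(r, q) = -9*(r + q) = -9*(q + r) = -9*q - 9*r)
U(j) = 21 - 9*j (U(j) = -1 + (4 + (-9*(-2) - 9*j)) = -1 + (4 + (18 - 9*j)) = -1 + (22 - 9*j) = 21 - 9*j)
1*(U(5) + 1/(-4 + 12)) = 1*((21 - 9*5) + 1/(-4 + 12)) = 1*((21 - 45) + 1/8) = 1*(-24 + ⅛) = 1*(-191/8) = -191/8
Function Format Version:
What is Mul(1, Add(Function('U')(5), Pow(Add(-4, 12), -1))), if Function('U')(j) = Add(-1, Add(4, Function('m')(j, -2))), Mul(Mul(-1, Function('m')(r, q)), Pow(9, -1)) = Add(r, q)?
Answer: Rational(-191, 8) ≈ -23.875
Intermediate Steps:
Function('m')(r, q) = Add(Mul(-9, q), Mul(-9, r)) (Function('m')(r, q) = Mul(-9, Add(r, q)) = Mul(-9, Add(q, r)) = Add(Mul(-9, q), Mul(-9, r)))
Function('U')(j) = Add(21, Mul(-9, j)) (Function('U')(j) = Add(-1, Add(4, Add(Mul(-9, -2), Mul(-9, j)))) = Add(-1, Add(4, Add(18, Mul(-9, j)))) = Add(-1, Add(22, Mul(-9, j))) = Add(21, Mul(-9, j)))
Mul(1, Add(Function('U')(5), Pow(Add(-4, 12), -1))) = Mul(1, Add(Add(21, Mul(-9, 5)), Pow(Add(-4, 12), -1))) = Mul(1, Add(Add(21, -45), Pow(8, -1))) = Mul(1, Add(-24, Rational(1, 8))) = Mul(1, Rational(-191, 8)) = Rational(-191, 8)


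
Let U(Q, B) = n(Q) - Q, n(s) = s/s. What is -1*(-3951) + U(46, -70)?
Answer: 3906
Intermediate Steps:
n(s) = 1
U(Q, B) = 1 - Q
-1*(-3951) + U(46, -70) = -1*(-3951) + (1 - 1*46) = 3951 + (1 - 46) = 3951 - 45 = 3906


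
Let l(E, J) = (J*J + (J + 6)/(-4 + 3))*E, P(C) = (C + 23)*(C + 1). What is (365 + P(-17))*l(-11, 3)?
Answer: 0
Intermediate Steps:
P(C) = (1 + C)*(23 + C) (P(C) = (23 + C)*(1 + C) = (1 + C)*(23 + C))
l(E, J) = E*(-6 + J**2 - J) (l(E, J) = (J**2 + (6 + J)/(-1))*E = (J**2 + (6 + J)*(-1))*E = (J**2 + (-6 - J))*E = (-6 + J**2 - J)*E = E*(-6 + J**2 - J))
(365 + P(-17))*l(-11, 3) = (365 + (23 + (-17)**2 + 24*(-17)))*(-11*(-6 + 3**2 - 1*3)) = (365 + (23 + 289 - 408))*(-11*(-6 + 9 - 3)) = (365 - 96)*(-11*0) = 269*0 = 0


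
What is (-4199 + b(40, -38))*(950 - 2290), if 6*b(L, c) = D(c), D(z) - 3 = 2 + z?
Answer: 5634030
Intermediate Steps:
D(z) = 5 + z (D(z) = 3 + (2 + z) = 5 + z)
b(L, c) = 5/6 + c/6 (b(L, c) = (5 + c)/6 = 5/6 + c/6)
(-4199 + b(40, -38))*(950 - 2290) = (-4199 + (5/6 + (1/6)*(-38)))*(950 - 2290) = (-4199 + (5/6 - 19/3))*(-1340) = (-4199 - 11/2)*(-1340) = -8409/2*(-1340) = 5634030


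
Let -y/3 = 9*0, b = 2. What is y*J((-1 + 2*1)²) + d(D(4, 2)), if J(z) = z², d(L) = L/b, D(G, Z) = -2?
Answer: -1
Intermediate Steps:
d(L) = L/2
y = 0 (y = -27*0 = -3*0 = 0)
y*J((-1 + 2*1)²) + d(D(4, 2)) = 0*((-1 + 2*1)²)² + (½)*(-2) = 0*((-1 + 2)²)² - 1 = 0*(1²)² - 1 = 0*1² - 1 = 0*1 - 1 = 0 - 1 = -1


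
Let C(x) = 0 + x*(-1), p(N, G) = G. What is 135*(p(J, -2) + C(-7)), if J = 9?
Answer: 675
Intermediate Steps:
C(x) = -x (C(x) = 0 - x = -x)
135*(p(J, -2) + C(-7)) = 135*(-2 - 1*(-7)) = 135*(-2 + 7) = 135*5 = 675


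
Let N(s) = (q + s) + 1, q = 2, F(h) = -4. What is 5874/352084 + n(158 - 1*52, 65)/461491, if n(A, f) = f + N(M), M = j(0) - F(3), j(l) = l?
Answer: 15371619/912829198 ≈ 0.016840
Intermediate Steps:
M = 4 (M = 0 - 1*(-4) = 0 + 4 = 4)
N(s) = 3 + s (N(s) = (2 + s) + 1 = 3 + s)
n(A, f) = 7 + f (n(A, f) = f + (3 + 4) = f + 7 = 7 + f)
5874/352084 + n(158 - 1*52, 65)/461491 = 5874/352084 + (7 + 65)/461491 = 5874*(1/352084) + 72*(1/461491) = 33/1978 + 72/461491 = 15371619/912829198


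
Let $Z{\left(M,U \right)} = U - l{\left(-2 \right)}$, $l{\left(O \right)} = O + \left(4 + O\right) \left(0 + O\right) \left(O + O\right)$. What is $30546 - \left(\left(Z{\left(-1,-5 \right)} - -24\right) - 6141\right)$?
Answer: $36682$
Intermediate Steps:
$l{\left(O \right)} = O + 2 O^{2} \left(4 + O\right)$ ($l{\left(O \right)} = O + \left(4 + O\right) O 2 O = O + O \left(4 + O\right) 2 O = O + 2 O^{2} \left(4 + O\right)$)
$Z{\left(M,U \right)} = -14 + U$ ($Z{\left(M,U \right)} = U - - 2 \left(1 + 2 \left(-2\right)^{2} + 8 \left(-2\right)\right) = U - - 2 \left(1 + 2 \cdot 4 - 16\right) = U - - 2 \left(1 + 8 - 16\right) = U - \left(-2\right) \left(-7\right) = U - 14 = -14 + U$)
$30546 - \left(\left(Z{\left(-1,-5 \right)} - -24\right) - 6141\right) = 30546 - \left(\left(\left(-14 - 5\right) - -24\right) - 6141\right) = 30546 - \left(\left(-19 + 24\right) - 6141\right) = 30546 - \left(5 - 6141\right) = 30546 - -6136 = 30546 + 6136 = 36682$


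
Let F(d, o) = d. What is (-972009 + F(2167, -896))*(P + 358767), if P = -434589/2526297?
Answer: -293005936942342940/842099 ≈ -3.4795e+11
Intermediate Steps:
P = -144863/842099 (P = -434589*1/2526297 = -144863/842099 ≈ -0.17203)
(-972009 + F(2167, -896))*(P + 358767) = (-972009 + 2167)*(-144863/842099 + 358767) = -969842*302117187070/842099 = -293005936942342940/842099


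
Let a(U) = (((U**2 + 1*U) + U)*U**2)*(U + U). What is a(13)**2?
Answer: 734157648900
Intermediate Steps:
a(U) = 2*U**3*(U**2 + 2*U) (a(U) = (((U**2 + U) + U)*U**2)*(2*U) = (((U + U**2) + U)*U**2)*(2*U) = ((U**2 + 2*U)*U**2)*(2*U) = (U**2*(U**2 + 2*U))*(2*U) = 2*U**3*(U**2 + 2*U))
a(13)**2 = (2*13**4*(2 + 13))**2 = (2*28561*15)**2 = 856830**2 = 734157648900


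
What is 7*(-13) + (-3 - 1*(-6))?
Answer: -88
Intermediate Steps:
7*(-13) + (-3 - 1*(-6)) = -91 + (-3 + 6) = -91 + 3 = -88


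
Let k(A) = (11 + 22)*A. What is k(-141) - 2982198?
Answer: -2986851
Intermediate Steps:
k(A) = 33*A
k(-141) - 2982198 = 33*(-141) - 2982198 = -4653 - 2982198 = -2986851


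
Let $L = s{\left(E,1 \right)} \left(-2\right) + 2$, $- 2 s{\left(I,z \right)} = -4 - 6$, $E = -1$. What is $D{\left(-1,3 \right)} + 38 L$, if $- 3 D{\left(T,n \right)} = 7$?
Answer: $- \frac{919}{3} \approx -306.33$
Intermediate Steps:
$s{\left(I,z \right)} = 5$ ($s{\left(I,z \right)} = - \frac{-4 - 6}{2} = \left(- \frac{1}{2}\right) \left(-10\right) = 5$)
$L = -8$ ($L = 5 \left(-2\right) + 2 = -10 + 2 = -8$)
$D{\left(T,n \right)} = - \frac{7}{3}$ ($D{\left(T,n \right)} = \left(- \frac{1}{3}\right) 7 = - \frac{7}{3}$)
$D{\left(-1,3 \right)} + 38 L = - \frac{7}{3} + 38 \left(-8\right) = - \frac{7}{3} - 304 = - \frac{919}{3}$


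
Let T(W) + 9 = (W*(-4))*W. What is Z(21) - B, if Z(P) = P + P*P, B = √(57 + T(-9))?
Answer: 462 - 2*I*√69 ≈ 462.0 - 16.613*I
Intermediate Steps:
T(W) = -9 - 4*W² (T(W) = -9 + (W*(-4))*W = -9 + (-4*W)*W = -9 - 4*W²)
B = 2*I*√69 (B = √(57 + (-9 - 4*(-9)²)) = √(57 + (-9 - 4*81)) = √(57 + (-9 - 324)) = √(57 - 333) = √(-276) = 2*I*√69 ≈ 16.613*I)
Z(P) = P + P²
Z(21) - B = 21*(1 + 21) - 2*I*√69 = 21*22 - 2*I*√69 = 462 - 2*I*√69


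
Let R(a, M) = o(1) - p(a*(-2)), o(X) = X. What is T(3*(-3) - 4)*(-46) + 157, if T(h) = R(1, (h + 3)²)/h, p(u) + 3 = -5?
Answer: 2455/13 ≈ 188.85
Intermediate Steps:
p(u) = -8 (p(u) = -3 - 5 = -8)
R(a, M) = 9 (R(a, M) = 1 - 1*(-8) = 1 + 8 = 9)
T(h) = 9/h
T(3*(-3) - 4)*(-46) + 157 = (9/(3*(-3) - 4))*(-46) + 157 = (9/(-9 - 4))*(-46) + 157 = (9/(-13))*(-46) + 157 = (9*(-1/13))*(-46) + 157 = -9/13*(-46) + 157 = 414/13 + 157 = 2455/13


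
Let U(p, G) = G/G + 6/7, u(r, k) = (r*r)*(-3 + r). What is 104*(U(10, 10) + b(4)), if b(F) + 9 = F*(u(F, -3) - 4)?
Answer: 29744/7 ≈ 4249.1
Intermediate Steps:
u(r, k) = r**2*(-3 + r)
b(F) = -9 + F*(-4 + F**2*(-3 + F)) (b(F) = -9 + F*(F**2*(-3 + F) - 4) = -9 + F*(-4 + F**2*(-3 + F)))
U(p, G) = 13/7 (U(p, G) = 1 + 6*(1/7) = 1 + 6/7 = 13/7)
104*(U(10, 10) + b(4)) = 104*(13/7 + (-9 - 4*4 + 4**3*(-3 + 4))) = 104*(13/7 + (-9 - 16 + 64*1)) = 104*(13/7 + (-9 - 16 + 64)) = 104*(13/7 + 39) = 104*(286/7) = 29744/7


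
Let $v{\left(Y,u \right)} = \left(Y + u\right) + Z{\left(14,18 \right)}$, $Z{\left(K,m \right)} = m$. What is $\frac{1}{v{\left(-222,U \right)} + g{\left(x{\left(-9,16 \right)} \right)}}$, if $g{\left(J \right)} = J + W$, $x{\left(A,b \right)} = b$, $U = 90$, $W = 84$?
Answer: $- \frac{1}{14} \approx -0.071429$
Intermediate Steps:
$g{\left(J \right)} = 84 + J$ ($g{\left(J \right)} = J + 84 = 84 + J$)
$v{\left(Y,u \right)} = 18 + Y + u$ ($v{\left(Y,u \right)} = \left(Y + u\right) + 18 = 18 + Y + u$)
$\frac{1}{v{\left(-222,U \right)} + g{\left(x{\left(-9,16 \right)} \right)}} = \frac{1}{\left(18 - 222 + 90\right) + \left(84 + 16\right)} = \frac{1}{-114 + 100} = \frac{1}{-14} = - \frac{1}{14}$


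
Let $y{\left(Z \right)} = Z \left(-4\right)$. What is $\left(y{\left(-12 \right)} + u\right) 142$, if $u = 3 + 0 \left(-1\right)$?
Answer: $7242$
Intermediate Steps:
$y{\left(Z \right)} = - 4 Z$
$u = 3$ ($u = 3 + 0 = 3$)
$\left(y{\left(-12 \right)} + u\right) 142 = \left(\left(-4\right) \left(-12\right) + 3\right) 142 = \left(48 + 3\right) 142 = 51 \cdot 142 = 7242$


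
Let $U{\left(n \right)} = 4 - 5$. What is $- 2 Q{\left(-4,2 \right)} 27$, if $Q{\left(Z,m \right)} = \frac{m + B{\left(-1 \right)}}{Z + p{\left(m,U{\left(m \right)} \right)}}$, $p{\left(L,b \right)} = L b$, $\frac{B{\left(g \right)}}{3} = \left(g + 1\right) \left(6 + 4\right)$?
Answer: $18$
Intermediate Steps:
$U{\left(n \right)} = -1$
$B{\left(g \right)} = 30 + 30 g$ ($B{\left(g \right)} = 3 \left(g + 1\right) \left(6 + 4\right) = 3 \left(1 + g\right) 10 = 3 \left(10 + 10 g\right) = 30 + 30 g$)
$Q{\left(Z,m \right)} = \frac{m}{Z - m}$ ($Q{\left(Z,m \right)} = \frac{m + \left(30 + 30 \left(-1\right)\right)}{Z + m \left(-1\right)} = \frac{m + \left(30 - 30\right)}{Z - m} = \frac{m + 0}{Z - m} = \frac{m}{Z - m}$)
$- 2 Q{\left(-4,2 \right)} 27 = - 2 \frac{2}{-4 - 2} \cdot 27 = - 2 \frac{2}{-6} \cdot 27 = - 2 \cdot 2 \left(- \frac{1}{6}\right) 27 = \left(-2\right) \left(- \frac{1}{3}\right) 27 = \frac{2}{3} \cdot 27 = 18$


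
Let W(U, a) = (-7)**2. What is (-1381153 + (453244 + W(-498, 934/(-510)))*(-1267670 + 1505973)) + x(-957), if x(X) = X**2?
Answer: 108020616475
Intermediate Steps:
W(U, a) = 49
(-1381153 + (453244 + W(-498, 934/(-510)))*(-1267670 + 1505973)) + x(-957) = (-1381153 + (453244 + 49)*(-1267670 + 1505973)) + (-957)**2 = (-1381153 + 453293*238303) + 915849 = (-1381153 + 108021081779) + 915849 = 108019700626 + 915849 = 108020616475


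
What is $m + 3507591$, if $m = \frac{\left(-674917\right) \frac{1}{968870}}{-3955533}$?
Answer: $\frac{13442482129568951527}{3832397257710} \approx 3.5076 \cdot 10^{6}$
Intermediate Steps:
$m = \frac{674917}{3832397257710}$ ($m = \left(-674917\right) \frac{1}{968870} \left(- \frac{1}{3955533}\right) = \left(- \frac{674917}{968870}\right) \left(- \frac{1}{3955533}\right) = \frac{674917}{3832397257710} \approx 1.7611 \cdot 10^{-7}$)
$m + 3507591 = \frac{674917}{3832397257710} + 3507591 = \frac{13442482129568951527}{3832397257710}$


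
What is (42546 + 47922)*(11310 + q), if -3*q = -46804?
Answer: 2434614504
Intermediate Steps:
q = 46804/3 (q = -⅓*(-46804) = 46804/3 ≈ 15601.)
(42546 + 47922)*(11310 + q) = (42546 + 47922)*(11310 + 46804/3) = 90468*(80734/3) = 2434614504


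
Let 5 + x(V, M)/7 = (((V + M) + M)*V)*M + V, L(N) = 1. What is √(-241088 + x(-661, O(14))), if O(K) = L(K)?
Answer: √2803443 ≈ 1674.3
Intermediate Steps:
O(K) = 1
x(V, M) = -35 + 7*V + 7*M*V*(V + 2*M) (x(V, M) = -35 + 7*((((V + M) + M)*V)*M + V) = -35 + 7*((((M + V) + M)*V)*M + V) = -35 + 7*(((V + 2*M)*V)*M + V) = -35 + 7*((V*(V + 2*M))*M + V) = -35 + 7*(M*V*(V + 2*M) + V) = -35 + 7*(V + M*V*(V + 2*M)) = -35 + (7*V + 7*M*V*(V + 2*M)) = -35 + 7*V + 7*M*V*(V + 2*M))
√(-241088 + x(-661, O(14))) = √(-241088 + (-35 + 7*(-661) + 7*1*(-661)² + 14*(-661)*1²)) = √(-241088 + (-35 - 4627 + 7*1*436921 + 14*(-661)*1)) = √(-241088 + (-35 - 4627 + 3058447 - 9254)) = √(-241088 + 3044531) = √2803443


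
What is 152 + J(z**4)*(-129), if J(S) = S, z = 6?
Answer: -167032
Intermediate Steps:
152 + J(z**4)*(-129) = 152 + 6**4*(-129) = 152 + 1296*(-129) = 152 - 167184 = -167032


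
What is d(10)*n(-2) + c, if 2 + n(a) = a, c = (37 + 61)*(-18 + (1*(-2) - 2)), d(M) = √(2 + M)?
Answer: -2156 - 8*√3 ≈ -2169.9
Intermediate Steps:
c = -2156 (c = 98*(-18 + (-2 - 2)) = 98*(-18 - 4) = 98*(-22) = -2156)
n(a) = -2 + a
d(10)*n(-2) + c = √(2 + 10)*(-2 - 2) - 2156 = √12*(-4) - 2156 = (2*√3)*(-4) - 2156 = -8*√3 - 2156 = -2156 - 8*√3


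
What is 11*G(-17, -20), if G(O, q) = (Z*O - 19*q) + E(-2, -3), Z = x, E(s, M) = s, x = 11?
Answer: 2101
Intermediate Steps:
Z = 11
G(O, q) = -2 - 19*q + 11*O (G(O, q) = (11*O - 19*q) - 2 = (-19*q + 11*O) - 2 = -2 - 19*q + 11*O)
11*G(-17, -20) = 11*(-2 - 19*(-20) + 11*(-17)) = 11*(-2 + 380 - 187) = 11*191 = 2101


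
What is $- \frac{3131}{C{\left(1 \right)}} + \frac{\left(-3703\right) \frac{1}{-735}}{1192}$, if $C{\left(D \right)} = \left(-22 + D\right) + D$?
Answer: $\frac{19594327}{125160} \approx 156.55$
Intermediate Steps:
$C{\left(D \right)} = -22 + 2 D$
$- \frac{3131}{C{\left(1 \right)}} + \frac{\left(-3703\right) \frac{1}{-735}}{1192} = - \frac{3131}{-22 + 2 \cdot 1} + \frac{\left(-3703\right) \frac{1}{-735}}{1192} = - \frac{3131}{-22 + 2} + \left(-3703\right) \left(- \frac{1}{735}\right) \frac{1}{1192} = - \frac{3131}{-20} + \frac{529}{105} \cdot \frac{1}{1192} = \left(-3131\right) \left(- \frac{1}{20}\right) + \frac{529}{125160} = \frac{3131}{20} + \frac{529}{125160} = \frac{19594327}{125160}$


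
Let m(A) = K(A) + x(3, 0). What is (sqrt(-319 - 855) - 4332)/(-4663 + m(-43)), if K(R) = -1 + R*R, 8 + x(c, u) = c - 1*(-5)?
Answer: 4332/2815 - I*sqrt(1174)/2815 ≈ 1.5389 - 0.012172*I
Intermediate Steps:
x(c, u) = -3 + c (x(c, u) = -8 + (c - 1*(-5)) = -8 + (c + 5) = -8 + (5 + c) = -3 + c)
K(R) = -1 + R**2
m(A) = -1 + A**2 (m(A) = (-1 + A**2) + (-3 + 3) = (-1 + A**2) + 0 = -1 + A**2)
(sqrt(-319 - 855) - 4332)/(-4663 + m(-43)) = (sqrt(-319 - 855) - 4332)/(-4663 + (-1 + (-43)**2)) = (sqrt(-1174) - 4332)/(-4663 + (-1 + 1849)) = (I*sqrt(1174) - 4332)/(-4663 + 1848) = (-4332 + I*sqrt(1174))/(-2815) = (-4332 + I*sqrt(1174))*(-1/2815) = 4332/2815 - I*sqrt(1174)/2815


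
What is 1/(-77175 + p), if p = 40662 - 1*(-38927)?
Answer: 1/2414 ≈ 0.00041425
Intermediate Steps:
p = 79589 (p = 40662 + 38927 = 79589)
1/(-77175 + p) = 1/(-77175 + 79589) = 1/2414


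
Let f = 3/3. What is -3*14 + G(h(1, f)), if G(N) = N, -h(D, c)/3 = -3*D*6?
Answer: 12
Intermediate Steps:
f = 1 (f = 3*(⅓) = 1)
h(D, c) = 54*D (h(D, c) = -3*(-3*D)*6 = -(-54)*D = 54*D)
-3*14 + G(h(1, f)) = -3*14 + 54*1 = -42 + 54 = 12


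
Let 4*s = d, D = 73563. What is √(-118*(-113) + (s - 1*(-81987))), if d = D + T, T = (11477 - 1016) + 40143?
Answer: √505451/2 ≈ 355.48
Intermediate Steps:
T = 50604 (T = 10461 + 40143 = 50604)
d = 124167 (d = 73563 + 50604 = 124167)
s = 124167/4 (s = (¼)*124167 = 124167/4 ≈ 31042.)
√(-118*(-113) + (s - 1*(-81987))) = √(-118*(-113) + (124167/4 - 1*(-81987))) = √(13334 + (124167/4 + 81987)) = √(13334 + 452115/4) = √(505451/4) = √505451/2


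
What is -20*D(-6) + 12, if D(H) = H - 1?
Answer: 152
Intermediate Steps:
D(H) = -1 + H
-20*D(-6) + 12 = -20*(-1 - 6) + 12 = -20*(-7) + 12 = 140 + 12 = 152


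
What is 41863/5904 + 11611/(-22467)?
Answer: 290661559/44215056 ≈ 6.5738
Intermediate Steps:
41863/5904 + 11611/(-22467) = 41863*(1/5904) + 11611*(-1/22467) = 41863/5904 - 11611/22467 = 290661559/44215056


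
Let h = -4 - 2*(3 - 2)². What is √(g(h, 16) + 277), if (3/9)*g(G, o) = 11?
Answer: √310 ≈ 17.607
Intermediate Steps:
h = -6 (h = -4 - 2*1² = -4 - 2*1 = -4 - 2 = -6)
g(G, o) = 33 (g(G, o) = 3*11 = 33)
√(g(h, 16) + 277) = √(33 + 277) = √310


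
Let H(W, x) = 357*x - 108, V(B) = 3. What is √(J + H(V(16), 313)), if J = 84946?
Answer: √196579 ≈ 443.37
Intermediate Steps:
H(W, x) = -108 + 357*x
√(J + H(V(16), 313)) = √(84946 + (-108 + 357*313)) = √(84946 + (-108 + 111741)) = √(84946 + 111633) = √196579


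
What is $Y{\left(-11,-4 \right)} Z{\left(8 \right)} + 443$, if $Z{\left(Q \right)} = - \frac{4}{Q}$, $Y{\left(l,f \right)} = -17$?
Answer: $\frac{903}{2} \approx 451.5$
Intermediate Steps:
$Y{\left(-11,-4 \right)} Z{\left(8 \right)} + 443 = - 17 \left(- \frac{4}{8}\right) + 443 = - 17 \left(\left(-4\right) \frac{1}{8}\right) + 443 = \left(-17\right) \left(- \frac{1}{2}\right) + 443 = \frac{17}{2} + 443 = \frac{903}{2}$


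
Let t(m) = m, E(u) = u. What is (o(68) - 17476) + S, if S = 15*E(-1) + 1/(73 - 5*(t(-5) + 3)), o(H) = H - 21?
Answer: -1447851/83 ≈ -17444.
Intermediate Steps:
o(H) = -21 + H
S = -1244/83 (S = 15*(-1) + 1/(73 - 5*(-5 + 3)) = -15 + 1/(73 - 5*(-2)) = -15 + 1/(73 + 10) = -15 + 1/83 = -1244/83 ≈ -14.988)
(o(68) - 17476) + S = ((-21 + 68) - 17476) - 1244/83 = (47 - 17476) - 1244/83 = -17429 - 1244/83 = -1447851/83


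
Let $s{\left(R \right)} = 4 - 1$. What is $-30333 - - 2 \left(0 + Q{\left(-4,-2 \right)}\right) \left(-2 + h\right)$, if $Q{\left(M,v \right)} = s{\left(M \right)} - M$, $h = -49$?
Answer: $-31047$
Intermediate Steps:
$s{\left(R \right)} = 3$ ($s{\left(R \right)} = 4 - 1 = 3$)
$Q{\left(M,v \right)} = 3 - M$
$-30333 - - 2 \left(0 + Q{\left(-4,-2 \right)}\right) \left(-2 + h\right) = -30333 - - 2 \left(0 + \left(3 - -4\right)\right) \left(-2 - 49\right) = -30333 - - 2 \left(0 + \left(3 + 4\right)\right) \left(-51\right) = -30333 - - 2 \left(0 + 7\right) \left(-51\right) = -30333 - \left(-2\right) 7 \left(-51\right) = -30333 - \left(-14\right) \left(-51\right) = -30333 - 714 = -31047$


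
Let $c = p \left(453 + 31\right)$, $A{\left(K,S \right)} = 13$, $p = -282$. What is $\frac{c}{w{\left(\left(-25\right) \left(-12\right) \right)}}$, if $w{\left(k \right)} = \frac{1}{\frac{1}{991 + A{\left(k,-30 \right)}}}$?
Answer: $- \frac{34122}{251} \approx -135.94$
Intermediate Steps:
$w{\left(k \right)} = 1004$ ($w{\left(k \right)} = \frac{1}{\frac{1}{991 + 13}} = \frac{1}{\frac{1}{1004}} = 1004$)
$c = -136488$ ($c = - 282 \left(453 + 31\right) = \left(-282\right) 484 = -136488$)
$\frac{c}{w{\left(\left(-25\right) \left(-12\right) \right)}} = - \frac{136488}{1004} = \left(-136488\right) \frac{1}{1004} = - \frac{34122}{251}$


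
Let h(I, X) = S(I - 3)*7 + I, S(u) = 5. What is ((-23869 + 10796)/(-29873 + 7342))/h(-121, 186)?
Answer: -13073/1937666 ≈ -0.0067468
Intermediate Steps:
h(I, X) = 35 + I (h(I, X) = 5*7 + I = 35 + I)
((-23869 + 10796)/(-29873 + 7342))/h(-121, 186) = ((-23869 + 10796)/(-29873 + 7342))/(35 - 121) = -13073/(-22531)/(-86) = -13073*(-1/22531)*(-1/86) = (13073/22531)*(-1/86) = -13073/1937666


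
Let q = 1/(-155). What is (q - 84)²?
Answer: 169546441/24025 ≈ 7057.1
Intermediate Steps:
q = -1/155 ≈ -0.0064516
(q - 84)² = (-1/155 - 84)² = (-13021/155)² = 169546441/24025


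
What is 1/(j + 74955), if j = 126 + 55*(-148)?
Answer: 1/66941 ≈ 1.4939e-5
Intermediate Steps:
j = -8014 (j = 126 - 8140 = -8014)
1/(j + 74955) = 1/(-8014 + 74955) = 1/66941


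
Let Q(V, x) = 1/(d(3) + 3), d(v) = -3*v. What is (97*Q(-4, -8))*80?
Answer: -3880/3 ≈ -1293.3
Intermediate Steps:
Q(V, x) = -⅙ (Q(V, x) = 1/(-3*3 + 3) = 1/(-9 + 3) = 1/(-6) = -⅙)
(97*Q(-4, -8))*80 = (97*(-⅙))*80 = -97/6*80 = -3880/3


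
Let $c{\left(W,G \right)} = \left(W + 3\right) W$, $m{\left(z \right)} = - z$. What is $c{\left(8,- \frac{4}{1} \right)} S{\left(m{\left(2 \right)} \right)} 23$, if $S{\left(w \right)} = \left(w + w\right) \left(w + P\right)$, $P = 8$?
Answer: $-48576$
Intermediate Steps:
$c{\left(W,G \right)} = W \left(3 + W\right)$ ($c{\left(W,G \right)} = \left(3 + W\right) W = W \left(3 + W\right)$)
$S{\left(w \right)} = 2 w \left(8 + w\right)$ ($S{\left(w \right)} = \left(w + w\right) \left(w + 8\right) = 2 w \left(8 + w\right)$)
$c{\left(8,- \frac{4}{1} \right)} S{\left(m{\left(2 \right)} \right)} 23 = 8 \left(3 + 8\right) 2 \left(\left(-1\right) 2\right) \left(8 - 2\right) 23 = 8 \cdot 11 \cdot 2 \left(-2\right) \left(8 - 2\right) 23 = 88 \cdot 2 \left(-2\right) 6 \cdot 23 = 88 \left(-24\right) 23 = \left(-2112\right) 23 = -48576$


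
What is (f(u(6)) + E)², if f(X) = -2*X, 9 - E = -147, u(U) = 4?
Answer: 21904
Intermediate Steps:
E = 156 (E = 9 - 1*(-147) = 9 + 147 = 156)
(f(u(6)) + E)² = (-2*4 + 156)² = (-8 + 156)² = 148² = 21904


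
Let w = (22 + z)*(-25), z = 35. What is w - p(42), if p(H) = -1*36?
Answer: -1389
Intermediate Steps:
p(H) = -36
w = -1425 (w = (22 + 35)*(-25) = 57*(-25) = -1425)
w - p(42) = -1425 - 1*(-36) = -1425 + 36 = -1389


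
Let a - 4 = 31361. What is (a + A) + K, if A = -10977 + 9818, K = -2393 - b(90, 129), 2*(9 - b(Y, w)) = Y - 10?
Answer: 27844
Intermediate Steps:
a = 31365 (a = 4 + 31361 = 31365)
b(Y, w) = 14 - Y/2 (b(Y, w) = 9 - (Y - 10)/2 = 9 - (-10 + Y)/2 = 9 + (5 - Y/2) = 14 - Y/2)
K = -2362 (K = -2393 - (14 - ½*90) = -2393 - (14 - 45) = -2393 - 1*(-31) = -2393 + 31 = -2362)
A = -1159
(a + A) + K = (31365 - 1159) - 2362 = 30206 - 2362 = 27844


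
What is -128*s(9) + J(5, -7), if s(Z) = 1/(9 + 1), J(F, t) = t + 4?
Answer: -79/5 ≈ -15.800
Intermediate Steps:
J(F, t) = 4 + t
s(Z) = ⅒ (s(Z) = 1/10 = ⅒)
-128*s(9) + J(5, -7) = -128*⅒ + (4 - 7) = -64/5 - 3 = -79/5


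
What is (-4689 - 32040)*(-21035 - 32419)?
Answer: 1963311966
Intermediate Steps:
(-4689 - 32040)*(-21035 - 32419) = -36729*(-53454) = 1963311966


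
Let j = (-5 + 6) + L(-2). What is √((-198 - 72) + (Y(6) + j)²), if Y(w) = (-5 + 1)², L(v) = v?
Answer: 3*I*√5 ≈ 6.7082*I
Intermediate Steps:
Y(w) = 16 (Y(w) = (-4)² = 16)
j = -1 (j = (-5 + 6) - 2 = 1 - 2 = -1)
√((-198 - 72) + (Y(6) + j)²) = √((-198 - 72) + (16 - 1)²) = √(-270 + 15²) = √(-270 + 225) = √(-45) = 3*I*√5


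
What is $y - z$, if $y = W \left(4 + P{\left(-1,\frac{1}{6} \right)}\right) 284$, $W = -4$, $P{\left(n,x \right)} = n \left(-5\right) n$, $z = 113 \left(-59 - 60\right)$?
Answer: $14583$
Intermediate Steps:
$z = -13447$ ($z = 113 \left(-119\right) = -13447$)
$P{\left(n,x \right)} = - 5 n^{2}$ ($P{\left(n,x \right)} = - 5 n n = - 5 n^{2}$)
$y = 1136$ ($y = - 4 \left(4 - 5 \left(-1\right)^{2}\right) 284 = - 4 \left(4 - 5\right) 284 = \left(-4\right) \left(-1\right) 284 = 4 \cdot 284 = 1136$)
$y - z = 1136 - -13447 = 1136 + 13447 = 14583$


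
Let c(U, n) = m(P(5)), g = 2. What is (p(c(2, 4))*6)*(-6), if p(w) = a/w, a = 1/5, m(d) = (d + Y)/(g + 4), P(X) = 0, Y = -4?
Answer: 54/5 ≈ 10.800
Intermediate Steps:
m(d) = -2/3 + d/6 (m(d) = (d - 4)/(2 + 4) = (-4 + d)/6 = (-4 + d)*(1/6) = -2/3 + d/6)
c(U, n) = -2/3 (c(U, n) = -2/3 + (1/6)*0 = -2/3 + 0 = -2/3)
a = 1/5 ≈ 0.20000
p(w) = 1/(5*w)
(p(c(2, 4))*6)*(-6) = ((1/(5*(-2/3)))*6)*(-6) = (((1/5)*(-3/2))*6)*(-6) = -3/10*6*(-6) = -9/5*(-6) = 54/5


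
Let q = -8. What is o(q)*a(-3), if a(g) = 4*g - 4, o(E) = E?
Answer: 128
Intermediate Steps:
a(g) = -4 + 4*g
o(q)*a(-3) = -8*(-4 + 4*(-3)) = -8*(-4 - 12) = -8*(-16) = 128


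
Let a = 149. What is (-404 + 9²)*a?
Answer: -48127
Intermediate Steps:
(-404 + 9²)*a = (-404 + 9²)*149 = (-404 + 81)*149 = -323*149 = -48127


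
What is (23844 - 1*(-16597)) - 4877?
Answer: 35564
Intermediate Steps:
(23844 - 1*(-16597)) - 4877 = (23844 + 16597) - 4877 = 40441 - 4877 = 35564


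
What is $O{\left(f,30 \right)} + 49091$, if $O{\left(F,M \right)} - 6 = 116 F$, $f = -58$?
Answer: $42369$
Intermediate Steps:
$O{\left(F,M \right)} = 6 + 116 F$
$O{\left(f,30 \right)} + 49091 = \left(6 + 116 \left(-58\right)\right) + 49091 = \left(6 - 6728\right) + 49091 = -6722 + 49091 = 42369$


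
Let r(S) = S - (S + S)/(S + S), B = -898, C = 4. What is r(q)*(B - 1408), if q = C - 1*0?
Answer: -6918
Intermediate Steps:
q = 4 (q = 4 - 1*0 = 4 + 0 = 4)
r(S) = -1 + S (r(S) = S - 2*S/(2*S) = S - 2*S*1/(2*S) = S - 1*1 = S - 1 = -1 + S)
r(q)*(B - 1408) = (-1 + 4)*(-898 - 1408) = 3*(-2306) = -6918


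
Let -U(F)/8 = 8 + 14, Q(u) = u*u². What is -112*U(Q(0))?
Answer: 19712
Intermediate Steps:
Q(u) = u³
U(F) = -176 (U(F) = -8*(8 + 14) = -8*22 = -176)
-112*U(Q(0)) = -112*(-176) = 19712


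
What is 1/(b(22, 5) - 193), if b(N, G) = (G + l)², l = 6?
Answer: -1/72 ≈ -0.013889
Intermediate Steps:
b(N, G) = (6 + G)² (b(N, G) = (G + 6)² = (6 + G)²)
1/(b(22, 5) - 193) = 1/((6 + 5)² - 193) = 1/(11² - 193) = 1/(121 - 193) = 1/(-72) = -1/72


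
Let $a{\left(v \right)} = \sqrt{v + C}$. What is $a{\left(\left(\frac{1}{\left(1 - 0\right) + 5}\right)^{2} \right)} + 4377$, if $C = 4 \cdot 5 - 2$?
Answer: $4377 + \frac{\sqrt{649}}{6} \approx 4381.3$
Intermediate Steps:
$C = 18$ ($C = 20 - 2 = 18$)
$a{\left(v \right)} = \sqrt{18 + v}$ ($a{\left(v \right)} = \sqrt{v + 18} = \sqrt{18 + v}$)
$a{\left(\left(\frac{1}{\left(1 - 0\right) + 5}\right)^{2} \right)} + 4377 = \sqrt{18 + \left(\frac{1}{\left(1 - 0\right) + 5}\right)^{2}} + 4377 = \sqrt{18 + \left(\frac{1}{\left(1 + 0\right) + 5}\right)^{2}} + 4377 = \sqrt{18 + \left(\frac{1}{1 + 5}\right)^{2}} + 4377 = \sqrt{18 + \left(\frac{1}{6}\right)^{2}} + 4377 = \sqrt{18 + \frac{1}{36}} + 4377 = \sqrt{\frac{649}{36}} + 4377 = \frac{\sqrt{649}}{6} + 4377 = 4377 + \frac{\sqrt{649}}{6}$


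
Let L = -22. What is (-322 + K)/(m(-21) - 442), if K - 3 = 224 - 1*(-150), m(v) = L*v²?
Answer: -55/10144 ≈ -0.0054219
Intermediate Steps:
m(v) = -22*v²
K = 377 (K = 3 + (224 - 1*(-150)) = 3 + (224 + 150) = 3 + 374 = 377)
(-322 + K)/(m(-21) - 442) = (-322 + 377)/(-22*(-21)² - 442) = 55/(-22*441 - 442) = 55/(-9702 - 442) = 55/(-10144) = 55*(-1/10144) = -55/10144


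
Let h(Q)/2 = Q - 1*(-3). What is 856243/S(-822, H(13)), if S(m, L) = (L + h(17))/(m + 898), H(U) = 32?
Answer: 16268617/18 ≈ 9.0381e+5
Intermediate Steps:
h(Q) = 6 + 2*Q (h(Q) = 2*(Q - 1*(-3)) = 2*(Q + 3) = 2*(3 + Q) = 6 + 2*Q)
S(m, L) = (40 + L)/(898 + m) (S(m, L) = (L + (6 + 2*17))/(m + 898) = (L + (6 + 34))/(898 + m) = (L + 40)/(898 + m) = (40 + L)/(898 + m))
856243/S(-822, H(13)) = 856243/(((40 + 32)/(898 - 822))) = 856243/((72/76)) = 856243/(((1/76)*72)) = 856243/(18/19) = 856243*(19/18) = 16268617/18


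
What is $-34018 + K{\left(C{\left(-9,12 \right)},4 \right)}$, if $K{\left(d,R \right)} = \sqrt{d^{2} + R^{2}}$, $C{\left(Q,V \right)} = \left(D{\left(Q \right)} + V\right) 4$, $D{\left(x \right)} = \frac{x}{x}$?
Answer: $-34018 + 4 \sqrt{170} \approx -33966.0$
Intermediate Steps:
$D{\left(x \right)} = 1$
$C{\left(Q,V \right)} = 4 + 4 V$ ($C{\left(Q,V \right)} = \left(1 + V\right) 4 = 4 + 4 V$)
$K{\left(d,R \right)} = \sqrt{R^{2} + d^{2}}$
$-34018 + K{\left(C{\left(-9,12 \right)},4 \right)} = -34018 + \sqrt{4^{2} + \left(4 + 4 \cdot 12\right)^{2}} = -34018 + \sqrt{16 + \left(4 + 48\right)^{2}} = -34018 + \sqrt{16 + 52^{2}} = -34018 + \sqrt{16 + 2704} = -34018 + \sqrt{2720} = -34018 + 4 \sqrt{170}$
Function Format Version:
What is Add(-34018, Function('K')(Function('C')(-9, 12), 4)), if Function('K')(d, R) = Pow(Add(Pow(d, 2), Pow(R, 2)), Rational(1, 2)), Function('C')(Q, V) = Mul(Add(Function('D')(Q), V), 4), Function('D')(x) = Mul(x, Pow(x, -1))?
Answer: Add(-34018, Mul(4, Pow(170, Rational(1, 2)))) ≈ -33966.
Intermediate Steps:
Function('D')(x) = 1
Function('C')(Q, V) = Add(4, Mul(4, V)) (Function('C')(Q, V) = Mul(Add(1, V), 4) = Add(4, Mul(4, V)))
Function('K')(d, R) = Pow(Add(Pow(R, 2), Pow(d, 2)), Rational(1, 2))
Add(-34018, Function('K')(Function('C')(-9, 12), 4)) = Add(-34018, Pow(Add(Pow(4, 2), Pow(Add(4, Mul(4, 12)), 2)), Rational(1, 2))) = Add(-34018, Pow(Add(16, Pow(Add(4, 48), 2)), Rational(1, 2))) = Add(-34018, Pow(Add(16, Pow(52, 2)), Rational(1, 2))) = Add(-34018, Pow(Add(16, 2704), Rational(1, 2))) = Add(-34018, Pow(2720, Rational(1, 2))) = Add(-34018, Mul(4, Pow(170, Rational(1, 2))))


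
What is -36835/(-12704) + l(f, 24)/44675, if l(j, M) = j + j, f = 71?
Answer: 1647407593/567551200 ≈ 2.9027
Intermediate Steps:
l(j, M) = 2*j
-36835/(-12704) + l(f, 24)/44675 = -36835/(-12704) + (2*71)/44675 = -36835*(-1/12704) + 142*(1/44675) = 36835/12704 + 142/44675 = 1647407593/567551200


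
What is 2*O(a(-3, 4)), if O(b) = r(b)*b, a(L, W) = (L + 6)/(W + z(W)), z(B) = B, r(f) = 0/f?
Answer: 0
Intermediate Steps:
r(f) = 0
a(L, W) = (6 + L)/(2*W) (a(L, W) = (L + 6)/(W + W) = (6 + L)/((2*W)) = (6 + L)*(1/(2*W)) = (6 + L)/(2*W))
O(b) = 0 (O(b) = 0*b = 0)
2*O(a(-3, 4)) = 2*0 = 0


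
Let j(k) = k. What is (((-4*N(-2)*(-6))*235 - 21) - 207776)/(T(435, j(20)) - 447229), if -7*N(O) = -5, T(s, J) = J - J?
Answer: 1426379/3130603 ≈ 0.45562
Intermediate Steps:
T(s, J) = 0
N(O) = 5/7 (N(O) = -⅐*(-5) = 5/7)
(((-4*N(-2)*(-6))*235 - 21) - 207776)/(T(435, j(20)) - 447229) = (((-4*5/7*(-6))*235 - 21) - 207776)/(0 - 447229) = ((-20/7*(-6)*235 - 21) - 207776)/(-447229) = (((120/7)*235 - 21) - 207776)*(-1/447229) = ((28200/7 - 21) - 207776)*(-1/447229) = (28053/7 - 207776)*(-1/447229) = -1426379/7*(-1/447229) = 1426379/3130603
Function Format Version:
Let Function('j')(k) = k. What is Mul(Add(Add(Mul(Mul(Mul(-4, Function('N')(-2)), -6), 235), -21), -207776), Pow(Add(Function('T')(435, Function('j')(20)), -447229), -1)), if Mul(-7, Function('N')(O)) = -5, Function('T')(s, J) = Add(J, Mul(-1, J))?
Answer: Rational(1426379, 3130603) ≈ 0.45562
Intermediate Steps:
Function('T')(s, J) = 0
Function('N')(O) = Rational(5, 7) (Function('N')(O) = Mul(Rational(-1, 7), -5) = Rational(5, 7))
Mul(Add(Add(Mul(Mul(Mul(-4, Function('N')(-2)), -6), 235), -21), -207776), Pow(Add(Function('T')(435, Function('j')(20)), -447229), -1)) = Mul(Add(Add(Mul(Mul(Mul(-4, Rational(5, 7)), -6), 235), -21), -207776), Pow(Add(0, -447229), -1)) = Mul(Add(Add(Mul(Mul(Rational(-20, 7), -6), 235), -21), -207776), Pow(-447229, -1)) = Mul(Add(Add(Mul(Rational(120, 7), 235), -21), -207776), Rational(-1, 447229)) = Mul(Add(Add(Rational(28200, 7), -21), -207776), Rational(-1, 447229)) = Mul(Add(Rational(28053, 7), -207776), Rational(-1, 447229)) = Mul(Rational(-1426379, 7), Rational(-1, 447229)) = Rational(1426379, 3130603)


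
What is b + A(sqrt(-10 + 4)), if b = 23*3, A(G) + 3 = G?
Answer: 66 + I*sqrt(6) ≈ 66.0 + 2.4495*I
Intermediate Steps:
A(G) = -3 + G
b = 69
b + A(sqrt(-10 + 4)) = 69 + (-3 + sqrt(-10 + 4)) = 69 + (-3 + sqrt(-6)) = 69 + (-3 + I*sqrt(6)) = 66 + I*sqrt(6)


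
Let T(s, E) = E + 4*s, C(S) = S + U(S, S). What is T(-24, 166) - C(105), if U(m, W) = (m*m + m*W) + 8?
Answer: -22093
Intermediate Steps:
U(m, W) = 8 + m**2 + W*m (U(m, W) = (m**2 + W*m) + 8 = 8 + m**2 + W*m)
C(S) = 8 + S + 2*S**2 (C(S) = S + (8 + S**2 + S*S) = S + (8 + S**2 + S**2) = S + (8 + 2*S**2) = 8 + S + 2*S**2)
T(-24, 166) - C(105) = (166 + 4*(-24)) - (8 + 105 + 2*105**2) = (166 - 96) - (8 + 105 + 2*11025) = 70 - (8 + 105 + 22050) = 70 - 1*22163 = 70 - 22163 = -22093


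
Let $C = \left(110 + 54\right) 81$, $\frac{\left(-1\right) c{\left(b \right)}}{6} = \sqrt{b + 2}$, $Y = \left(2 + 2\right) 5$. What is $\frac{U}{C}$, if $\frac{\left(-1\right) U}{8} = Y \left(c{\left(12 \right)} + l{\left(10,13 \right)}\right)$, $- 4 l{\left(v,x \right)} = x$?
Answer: $\frac{130}{3321} + \frac{80 \sqrt{14}}{1107} \approx 0.30954$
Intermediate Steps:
$Y = 20$ ($Y = 4 \cdot 5 = 20$)
$l{\left(v,x \right)} = - \frac{x}{4}$
$c{\left(b \right)} = - 6 \sqrt{2 + b}$ ($c{\left(b \right)} = - 6 \sqrt{b + 2} = - 6 \sqrt{2 + b}$)
$C = 13284$ ($C = 164 \cdot 81 = 13284$)
$U = 520 + 960 \sqrt{14}$ ($U = - 8 \cdot 20 \left(- 6 \sqrt{2 + 12} - \frac{13}{4}\right) = - 8 \cdot 20 \left(- 6 \sqrt{14} - \frac{13}{4}\right) = - 8 \cdot 20 \left(- \frac{13}{4} - 6 \sqrt{14}\right) = - 8 \left(-65 - 120 \sqrt{14}\right) = 520 + 960 \sqrt{14} \approx 4112.0$)
$\frac{U}{C} = \frac{520 + 960 \sqrt{14}}{13284} = \left(520 + 960 \sqrt{14}\right) \frac{1}{13284} = \frac{130}{3321} + \frac{80 \sqrt{14}}{1107}$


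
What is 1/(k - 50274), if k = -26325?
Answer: -1/76599 ≈ -1.3055e-5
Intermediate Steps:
1/(k - 50274) = 1/(-26325 - 50274) = 1/(-76599) = -1/76599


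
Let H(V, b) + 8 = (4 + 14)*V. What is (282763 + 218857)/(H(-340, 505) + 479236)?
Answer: 125405/118277 ≈ 1.0603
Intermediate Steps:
H(V, b) = -8 + 18*V (H(V, b) = -8 + (4 + 14)*V = -8 + 18*V)
(282763 + 218857)/(H(-340, 505) + 479236) = (282763 + 218857)/((-8 + 18*(-340)) + 479236) = 501620/((-8 - 6120) + 479236) = 501620/(-6128 + 479236) = 501620/473108 = 501620*(1/473108) = 125405/118277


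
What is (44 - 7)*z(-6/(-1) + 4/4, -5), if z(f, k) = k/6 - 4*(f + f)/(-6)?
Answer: 629/2 ≈ 314.50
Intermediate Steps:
z(f, k) = k/6 + 4*f/3 (z(f, k) = k*(⅙) - 8*f*(-⅙) = k/6 - 8*f*(-⅙) = k/6 + 4*f/3)
(44 - 7)*z(-6/(-1) + 4/4, -5) = (44 - 7)*((⅙)*(-5) + 4*(-6/(-1) + 4/4)/3) = 37*(-⅚ + 4*(-6*(-1) + 4*(¼))/3) = 37*(-⅚ + 4*(6 + 1)/3) = 37*(-⅚ + (4/3)*7) = 37*(-⅚ + 28/3) = 37*(17/2) = 629/2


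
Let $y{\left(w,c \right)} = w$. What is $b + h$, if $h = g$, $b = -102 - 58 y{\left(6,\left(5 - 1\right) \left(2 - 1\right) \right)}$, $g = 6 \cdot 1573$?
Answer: $8988$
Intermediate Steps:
$g = 9438$
$b = -450$ ($b = -102 - 348 = -450$)
$h = 9438$
$b + h = -450 + 9438 = 8988$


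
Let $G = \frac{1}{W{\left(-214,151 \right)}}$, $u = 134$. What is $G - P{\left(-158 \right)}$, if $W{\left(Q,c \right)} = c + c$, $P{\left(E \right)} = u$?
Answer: $- \frac{40467}{302} \approx -134.0$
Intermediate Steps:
$P{\left(E \right)} = 134$
$W{\left(Q,c \right)} = 2 c$
$G = \frac{1}{302}$ ($G = \frac{1}{2 \cdot 151} = \frac{1}{302} \approx 0.0033113$)
$G - P{\left(-158 \right)} = \frac{1}{302} - 134 = - \frac{40467}{302}$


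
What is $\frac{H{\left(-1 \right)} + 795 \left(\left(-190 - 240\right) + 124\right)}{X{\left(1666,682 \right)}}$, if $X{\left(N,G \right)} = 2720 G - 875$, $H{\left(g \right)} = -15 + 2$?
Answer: $- \frac{243283}{1854165} \approx -0.13121$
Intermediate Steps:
$H{\left(g \right)} = -13$
$X{\left(N,G \right)} = -875 + 2720 G$
$\frac{H{\left(-1 \right)} + 795 \left(\left(-190 - 240\right) + 124\right)}{X{\left(1666,682 \right)}} = \frac{-13 + 795 \left(\left(-190 - 240\right) + 124\right)}{-875 + 2720 \cdot 682} = \frac{-13 + 795 \left(-430 + 124\right)}{-875 + 1855040} = \frac{-13 + 795 \left(-306\right)}{1854165} = \left(-13 - 243270\right) \frac{1}{1854165} = \left(-243283\right) \frac{1}{1854165} = - \frac{243283}{1854165}$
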